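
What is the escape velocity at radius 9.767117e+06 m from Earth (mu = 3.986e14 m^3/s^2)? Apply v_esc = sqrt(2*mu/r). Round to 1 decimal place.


Step 1: 2*mu/r = 2 * 3.986e14 / 9.767117e+06 = 81620809.9074
Step 2: v_esc = sqrt(81620809.9074) = 9034.4 m/s

9034.4


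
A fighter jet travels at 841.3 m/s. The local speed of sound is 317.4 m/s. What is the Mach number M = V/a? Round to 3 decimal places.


Step 1: M = V / a = 841.3 / 317.4
Step 2: M = 2.651

2.651


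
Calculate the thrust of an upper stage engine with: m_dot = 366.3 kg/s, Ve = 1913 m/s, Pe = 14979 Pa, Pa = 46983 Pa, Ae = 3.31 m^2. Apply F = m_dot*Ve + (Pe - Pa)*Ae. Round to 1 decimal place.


Step 1: Momentum thrust = m_dot * Ve = 366.3 * 1913 = 700731.9 N
Step 2: Pressure thrust = (Pe - Pa) * Ae = (14979 - 46983) * 3.31 = -105933.24 N
Step 3: Total thrust F = 700731.9 + -105933.24 = 594798.7 N

594798.7


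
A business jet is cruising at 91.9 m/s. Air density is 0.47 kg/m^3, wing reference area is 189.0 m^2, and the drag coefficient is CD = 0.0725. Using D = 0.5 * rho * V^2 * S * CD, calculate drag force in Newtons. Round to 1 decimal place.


Step 1: Dynamic pressure q = 0.5 * 0.47 * 91.9^2 = 1984.7184 Pa
Step 2: Drag D = q * S * CD = 1984.7184 * 189.0 * 0.0725
Step 3: D = 27195.6 N

27195.6


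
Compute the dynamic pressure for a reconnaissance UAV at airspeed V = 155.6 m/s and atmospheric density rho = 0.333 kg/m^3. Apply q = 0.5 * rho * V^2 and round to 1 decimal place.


Step 1: V^2 = 155.6^2 = 24211.36
Step 2: q = 0.5 * 0.333 * 24211.36
Step 3: q = 4031.2 Pa

4031.2


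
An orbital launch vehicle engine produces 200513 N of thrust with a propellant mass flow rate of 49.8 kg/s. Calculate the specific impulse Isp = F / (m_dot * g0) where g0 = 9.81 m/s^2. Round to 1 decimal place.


Step 1: m_dot * g0 = 49.8 * 9.81 = 488.54
Step 2: Isp = 200513 / 488.54 = 410.4 s

410.4


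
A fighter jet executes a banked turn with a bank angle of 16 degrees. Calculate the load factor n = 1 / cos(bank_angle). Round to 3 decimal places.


Step 1: Convert 16 degrees to radians = 0.279253
Step 2: cos(16 deg) = 0.961262
Step 3: n = 1 / 0.961262 = 1.040

1.040


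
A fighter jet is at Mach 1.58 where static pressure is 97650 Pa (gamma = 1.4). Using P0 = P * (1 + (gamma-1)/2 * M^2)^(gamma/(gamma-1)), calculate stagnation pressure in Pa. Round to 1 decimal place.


Step 1: (gamma-1)/2 * M^2 = 0.2 * 2.4964 = 0.49928
Step 2: 1 + 0.49928 = 1.49928
Step 3: Exponent gamma/(gamma-1) = 3.5
Step 4: P0 = 97650 * 1.49928^3.5 = 402959.9 Pa

402959.9


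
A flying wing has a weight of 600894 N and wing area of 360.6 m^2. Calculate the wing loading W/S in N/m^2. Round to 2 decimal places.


Step 1: Wing loading = W / S = 600894 / 360.6
Step 2: Wing loading = 1666.37 N/m^2

1666.37


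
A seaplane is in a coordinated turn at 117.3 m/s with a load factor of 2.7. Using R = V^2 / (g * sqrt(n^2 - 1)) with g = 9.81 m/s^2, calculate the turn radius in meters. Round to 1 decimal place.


Step 1: V^2 = 117.3^2 = 13759.29
Step 2: n^2 - 1 = 2.7^2 - 1 = 6.29
Step 3: sqrt(6.29) = 2.507987
Step 4: R = 13759.29 / (9.81 * 2.507987) = 559.2 m

559.2


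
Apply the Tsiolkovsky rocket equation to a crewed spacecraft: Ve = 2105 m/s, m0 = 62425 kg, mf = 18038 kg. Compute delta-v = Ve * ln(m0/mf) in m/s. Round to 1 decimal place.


Step 1: Mass ratio m0/mf = 62425 / 18038 = 3.46075
Step 2: ln(3.46075) = 1.241485
Step 3: delta-v = 2105 * 1.241485 = 2613.3 m/s

2613.3


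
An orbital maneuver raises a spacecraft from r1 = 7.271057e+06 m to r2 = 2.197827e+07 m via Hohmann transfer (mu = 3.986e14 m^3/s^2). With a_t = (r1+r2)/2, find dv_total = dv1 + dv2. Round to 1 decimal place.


Step 1: Transfer semi-major axis a_t = (7.271057e+06 + 2.197827e+07) / 2 = 1.462466e+07 m
Step 2: v1 (circular at r1) = sqrt(mu/r1) = 7404.06 m/s
Step 3: v_t1 = sqrt(mu*(2/r1 - 1/a_t)) = 9076.61 m/s
Step 4: dv1 = |9076.61 - 7404.06| = 1672.55 m/s
Step 5: v2 (circular at r2) = 4258.65 m/s, v_t2 = 3002.81 m/s
Step 6: dv2 = |4258.65 - 3002.81| = 1255.84 m/s
Step 7: Total delta-v = 1672.55 + 1255.84 = 2928.4 m/s

2928.4


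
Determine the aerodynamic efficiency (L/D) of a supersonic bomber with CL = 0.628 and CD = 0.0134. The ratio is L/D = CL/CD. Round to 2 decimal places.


Step 1: L/D = CL / CD = 0.628 / 0.0134
Step 2: L/D = 46.87

46.87


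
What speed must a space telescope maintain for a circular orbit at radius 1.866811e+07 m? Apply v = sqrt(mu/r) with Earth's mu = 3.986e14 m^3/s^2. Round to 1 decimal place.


Step 1: mu / r = 3.986e14 / 1.866811e+07 = 21351920.4676
Step 2: v = sqrt(21351920.4676) = 4620.8 m/s

4620.8


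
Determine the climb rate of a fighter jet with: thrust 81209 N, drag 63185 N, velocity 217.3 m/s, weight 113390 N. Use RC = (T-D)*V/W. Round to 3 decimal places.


Step 1: Excess thrust = T - D = 81209 - 63185 = 18024 N
Step 2: Excess power = 18024 * 217.3 = 3916615.2 W
Step 3: RC = 3916615.2 / 113390 = 34.541 m/s

34.541


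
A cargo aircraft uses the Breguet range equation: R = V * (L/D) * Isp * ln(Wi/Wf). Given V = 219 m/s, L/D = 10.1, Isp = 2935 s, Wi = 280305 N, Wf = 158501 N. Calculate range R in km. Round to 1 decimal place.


Step 1: Coefficient = V * (L/D) * Isp = 219 * 10.1 * 2935 = 6491926.5 m
Step 2: Wi/Wf = 280305 / 158501 = 1.768475
Step 3: ln(1.768475) = 0.570117
Step 4: R = 6491926.5 * 0.570117 = 3701160.2 m = 3701.2 km

3701.2


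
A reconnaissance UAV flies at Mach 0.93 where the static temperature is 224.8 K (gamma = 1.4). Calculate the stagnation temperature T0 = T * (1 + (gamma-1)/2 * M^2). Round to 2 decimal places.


Step 1: (gamma-1)/2 = 0.2
Step 2: M^2 = 0.8649
Step 3: 1 + 0.2 * 0.8649 = 1.17298
Step 4: T0 = 224.8 * 1.17298 = 263.69 K

263.69


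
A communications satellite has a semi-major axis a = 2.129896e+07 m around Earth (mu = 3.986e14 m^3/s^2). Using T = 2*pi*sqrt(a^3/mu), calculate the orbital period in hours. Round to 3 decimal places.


Step 1: a^3 / mu = 9.662182e+21 / 3.986e14 = 2.424029e+07
Step 2: sqrt(2.424029e+07) = 4923.4434 s
Step 3: T = 2*pi * 4923.4434 = 30934.91 s
Step 4: T in hours = 30934.91 / 3600 = 8.593 hours

8.593


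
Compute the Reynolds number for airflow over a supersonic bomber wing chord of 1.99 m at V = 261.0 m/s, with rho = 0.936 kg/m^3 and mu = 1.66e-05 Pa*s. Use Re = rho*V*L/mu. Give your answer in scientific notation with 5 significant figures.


Step 1: Numerator = rho * V * L = 0.936 * 261.0 * 1.99 = 486.14904
Step 2: Re = 486.14904 / 1.66e-05
Step 3: Re = 2.9286e+07

2.9286e+07


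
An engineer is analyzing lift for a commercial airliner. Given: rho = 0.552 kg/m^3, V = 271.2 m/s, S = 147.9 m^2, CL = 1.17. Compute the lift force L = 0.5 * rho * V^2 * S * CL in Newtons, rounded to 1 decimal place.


Step 1: Calculate dynamic pressure q = 0.5 * 0.552 * 271.2^2 = 0.5 * 0.552 * 73549.44 = 20299.6454 Pa
Step 2: Multiply by wing area and lift coefficient: L = 20299.6454 * 147.9 * 1.17
Step 3: L = 3002317.5606 * 1.17 = 3512711.5 N

3512711.5


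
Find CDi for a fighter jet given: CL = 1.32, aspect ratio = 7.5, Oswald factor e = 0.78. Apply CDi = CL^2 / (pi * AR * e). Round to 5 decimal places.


Step 1: CL^2 = 1.32^2 = 1.7424
Step 2: pi * AR * e = 3.14159 * 7.5 * 0.78 = 18.378317
Step 3: CDi = 1.7424 / 18.378317 = 0.09481

0.09481


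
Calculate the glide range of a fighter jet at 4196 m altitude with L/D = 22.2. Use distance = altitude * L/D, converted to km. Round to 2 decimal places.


Step 1: Glide distance = altitude * L/D = 4196 * 22.2 = 93151.2 m
Step 2: Convert to km: 93151.2 / 1000 = 93.15 km

93.15


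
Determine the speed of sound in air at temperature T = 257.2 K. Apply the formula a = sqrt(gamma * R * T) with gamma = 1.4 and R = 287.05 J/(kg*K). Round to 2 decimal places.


Step 1: gamma * R * T = 1.4 * 287.05 * 257.2 = 103360.964
Step 2: a = sqrt(103360.964) = 321.50 m/s

321.50


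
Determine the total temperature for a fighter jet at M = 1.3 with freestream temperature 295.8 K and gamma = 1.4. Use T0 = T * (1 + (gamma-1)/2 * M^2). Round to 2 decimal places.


Step 1: (gamma-1)/2 = 0.2
Step 2: M^2 = 1.69
Step 3: 1 + 0.2 * 1.69 = 1.338
Step 4: T0 = 295.8 * 1.338 = 395.78 K

395.78


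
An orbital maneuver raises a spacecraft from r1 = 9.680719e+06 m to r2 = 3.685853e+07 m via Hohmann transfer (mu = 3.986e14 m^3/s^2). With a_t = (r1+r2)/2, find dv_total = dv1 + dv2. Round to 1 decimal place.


Step 1: Transfer semi-major axis a_t = (9.680719e+06 + 3.685853e+07) / 2 = 2.326962e+07 m
Step 2: v1 (circular at r1) = sqrt(mu/r1) = 6416.75 m/s
Step 3: v_t1 = sqrt(mu*(2/r1 - 1/a_t)) = 8075.87 m/s
Step 4: dv1 = |8075.87 - 6416.75| = 1659.12 m/s
Step 5: v2 (circular at r2) = 3288.51 m/s, v_t2 = 2121.09 m/s
Step 6: dv2 = |3288.51 - 2121.09| = 1167.43 m/s
Step 7: Total delta-v = 1659.12 + 1167.43 = 2826.5 m/s

2826.5


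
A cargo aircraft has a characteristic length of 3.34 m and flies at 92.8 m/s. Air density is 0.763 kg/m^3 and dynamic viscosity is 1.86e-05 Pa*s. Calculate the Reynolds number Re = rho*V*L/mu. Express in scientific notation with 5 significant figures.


Step 1: Numerator = rho * V * L = 0.763 * 92.8 * 3.34 = 236.493376
Step 2: Re = 236.493376 / 1.86e-05
Step 3: Re = 1.2715e+07

1.2715e+07


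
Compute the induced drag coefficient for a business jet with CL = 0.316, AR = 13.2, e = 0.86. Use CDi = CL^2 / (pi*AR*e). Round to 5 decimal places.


Step 1: CL^2 = 0.316^2 = 0.099856
Step 2: pi * AR * e = 3.14159 * 13.2 * 0.86 = 35.66336
Step 3: CDi = 0.099856 / 35.66336 = 0.00280

0.00280


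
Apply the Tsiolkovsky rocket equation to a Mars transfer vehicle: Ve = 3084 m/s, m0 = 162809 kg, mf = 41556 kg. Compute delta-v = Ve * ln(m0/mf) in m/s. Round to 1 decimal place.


Step 1: Mass ratio m0/mf = 162809 / 41556 = 3.917822
Step 2: ln(3.917822) = 1.365536
Step 3: delta-v = 3084 * 1.365536 = 4211.3 m/s

4211.3


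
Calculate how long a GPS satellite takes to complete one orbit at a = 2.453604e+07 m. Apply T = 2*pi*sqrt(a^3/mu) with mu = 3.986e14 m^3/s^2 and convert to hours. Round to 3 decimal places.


Step 1: a^3 / mu = 1.477112e+22 / 3.986e14 = 3.705750e+07
Step 2: sqrt(3.705750e+07) = 6087.4872 s
Step 3: T = 2*pi * 6087.4872 = 38248.81 s
Step 4: T in hours = 38248.81 / 3600 = 10.625 hours

10.625


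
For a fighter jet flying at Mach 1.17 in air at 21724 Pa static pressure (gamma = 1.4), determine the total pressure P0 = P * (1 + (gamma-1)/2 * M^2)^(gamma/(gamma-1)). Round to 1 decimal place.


Step 1: (gamma-1)/2 * M^2 = 0.2 * 1.3689 = 0.27378
Step 2: 1 + 0.27378 = 1.27378
Step 3: Exponent gamma/(gamma-1) = 3.5
Step 4: P0 = 21724 * 1.27378^3.5 = 50672.3 Pa

50672.3


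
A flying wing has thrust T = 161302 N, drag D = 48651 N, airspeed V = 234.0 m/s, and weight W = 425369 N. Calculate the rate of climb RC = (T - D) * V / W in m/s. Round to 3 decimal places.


Step 1: Excess thrust = T - D = 161302 - 48651 = 112651 N
Step 2: Excess power = 112651 * 234.0 = 26360334.0 W
Step 3: RC = 26360334.0 / 425369 = 61.971 m/s

61.971


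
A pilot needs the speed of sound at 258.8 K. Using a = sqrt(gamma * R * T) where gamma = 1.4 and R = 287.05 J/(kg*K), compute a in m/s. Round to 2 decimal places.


Step 1: gamma * R * T = 1.4 * 287.05 * 258.8 = 104003.956
Step 2: a = sqrt(104003.956) = 322.50 m/s

322.50


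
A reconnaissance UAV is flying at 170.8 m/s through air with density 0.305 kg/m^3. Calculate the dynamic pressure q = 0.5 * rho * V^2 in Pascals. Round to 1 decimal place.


Step 1: V^2 = 170.8^2 = 29172.64
Step 2: q = 0.5 * 0.305 * 29172.64
Step 3: q = 4448.8 Pa

4448.8


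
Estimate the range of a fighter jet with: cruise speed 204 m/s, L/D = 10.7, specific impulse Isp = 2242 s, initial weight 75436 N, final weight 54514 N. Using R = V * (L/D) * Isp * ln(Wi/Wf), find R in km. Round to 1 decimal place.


Step 1: Coefficient = V * (L/D) * Isp = 204 * 10.7 * 2242 = 4893837.6 m
Step 2: Wi/Wf = 75436 / 54514 = 1.383791
Step 3: ln(1.383791) = 0.324827
Step 4: R = 4893837.6 * 0.324827 = 1589650.9 m = 1589.7 km

1589.7


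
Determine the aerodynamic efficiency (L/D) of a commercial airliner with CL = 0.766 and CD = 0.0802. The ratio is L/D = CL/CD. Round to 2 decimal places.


Step 1: L/D = CL / CD = 0.766 / 0.0802
Step 2: L/D = 9.55

9.55


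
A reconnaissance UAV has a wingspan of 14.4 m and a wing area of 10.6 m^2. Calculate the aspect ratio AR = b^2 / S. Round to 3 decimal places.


Step 1: b^2 = 14.4^2 = 207.36
Step 2: AR = 207.36 / 10.6 = 19.562

19.562


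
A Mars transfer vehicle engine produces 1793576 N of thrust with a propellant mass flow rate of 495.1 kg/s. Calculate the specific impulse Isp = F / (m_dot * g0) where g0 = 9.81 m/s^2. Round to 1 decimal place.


Step 1: m_dot * g0 = 495.1 * 9.81 = 4856.93
Step 2: Isp = 1793576 / 4856.93 = 369.3 s

369.3


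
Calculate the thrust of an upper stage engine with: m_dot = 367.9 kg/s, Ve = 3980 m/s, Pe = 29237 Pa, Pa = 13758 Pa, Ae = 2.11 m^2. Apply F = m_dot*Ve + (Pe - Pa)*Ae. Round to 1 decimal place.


Step 1: Momentum thrust = m_dot * Ve = 367.9 * 3980 = 1464242.0 N
Step 2: Pressure thrust = (Pe - Pa) * Ae = (29237 - 13758) * 2.11 = 32660.69 N
Step 3: Total thrust F = 1464242.0 + 32660.69 = 1496902.7 N

1496902.7


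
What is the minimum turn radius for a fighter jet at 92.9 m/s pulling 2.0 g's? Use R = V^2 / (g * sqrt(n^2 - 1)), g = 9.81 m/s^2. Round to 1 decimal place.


Step 1: V^2 = 92.9^2 = 8630.41
Step 2: n^2 - 1 = 2.0^2 - 1 = 3.0
Step 3: sqrt(3.0) = 1.732051
Step 4: R = 8630.41 / (9.81 * 1.732051) = 507.9 m

507.9


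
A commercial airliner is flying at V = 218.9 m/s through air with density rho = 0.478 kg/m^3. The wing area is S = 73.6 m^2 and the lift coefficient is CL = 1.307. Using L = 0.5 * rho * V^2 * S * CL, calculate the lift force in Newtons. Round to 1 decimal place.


Step 1: Calculate dynamic pressure q = 0.5 * 0.478 * 218.9^2 = 0.5 * 0.478 * 47917.21 = 11452.2132 Pa
Step 2: Multiply by wing area and lift coefficient: L = 11452.2132 * 73.6 * 1.307
Step 3: L = 842882.8908 * 1.307 = 1101647.9 N

1101647.9


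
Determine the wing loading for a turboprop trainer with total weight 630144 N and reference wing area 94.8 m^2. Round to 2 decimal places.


Step 1: Wing loading = W / S = 630144 / 94.8
Step 2: Wing loading = 6647.09 N/m^2

6647.09


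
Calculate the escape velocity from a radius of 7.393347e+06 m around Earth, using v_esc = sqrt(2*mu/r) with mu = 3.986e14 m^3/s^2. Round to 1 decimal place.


Step 1: 2*mu/r = 2 * 3.986e14 / 7.393347e+06 = 107826671.7361
Step 2: v_esc = sqrt(107826671.7361) = 10384.0 m/s

10384.0


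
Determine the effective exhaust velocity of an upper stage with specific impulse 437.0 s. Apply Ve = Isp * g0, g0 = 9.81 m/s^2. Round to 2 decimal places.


Step 1: Ve = Isp * g0 = 437.0 * 9.81
Step 2: Ve = 4286.97 m/s

4286.97


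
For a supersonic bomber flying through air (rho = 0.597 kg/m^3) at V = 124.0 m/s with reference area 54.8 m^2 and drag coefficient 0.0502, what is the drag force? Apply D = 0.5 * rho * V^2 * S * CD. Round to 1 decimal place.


Step 1: Dynamic pressure q = 0.5 * 0.597 * 124.0^2 = 4589.736 Pa
Step 2: Drag D = q * S * CD = 4589.736 * 54.8 * 0.0502
Step 3: D = 12626.2 N

12626.2


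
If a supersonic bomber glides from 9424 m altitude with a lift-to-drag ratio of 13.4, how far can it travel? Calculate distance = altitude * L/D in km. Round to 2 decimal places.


Step 1: Glide distance = altitude * L/D = 9424 * 13.4 = 126281.6 m
Step 2: Convert to km: 126281.6 / 1000 = 126.28 km

126.28


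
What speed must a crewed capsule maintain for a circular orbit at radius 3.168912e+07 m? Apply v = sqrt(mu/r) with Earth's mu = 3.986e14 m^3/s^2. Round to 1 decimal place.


Step 1: mu / r = 3.986e14 / 3.168912e+07 = 12578449.6382
Step 2: v = sqrt(12578449.6382) = 3546.6 m/s

3546.6


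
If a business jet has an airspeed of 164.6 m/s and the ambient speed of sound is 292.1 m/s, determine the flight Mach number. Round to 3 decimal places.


Step 1: M = V / a = 164.6 / 292.1
Step 2: M = 0.564

0.564


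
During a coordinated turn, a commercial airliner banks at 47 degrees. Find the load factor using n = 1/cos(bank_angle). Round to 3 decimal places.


Step 1: Convert 47 degrees to radians = 0.820305
Step 2: cos(47 deg) = 0.681998
Step 3: n = 1 / 0.681998 = 1.466

1.466


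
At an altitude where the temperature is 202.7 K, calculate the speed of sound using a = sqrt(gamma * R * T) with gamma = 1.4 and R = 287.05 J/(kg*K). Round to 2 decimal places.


Step 1: gamma * R * T = 1.4 * 287.05 * 202.7 = 81459.049
Step 2: a = sqrt(81459.049) = 285.41 m/s

285.41


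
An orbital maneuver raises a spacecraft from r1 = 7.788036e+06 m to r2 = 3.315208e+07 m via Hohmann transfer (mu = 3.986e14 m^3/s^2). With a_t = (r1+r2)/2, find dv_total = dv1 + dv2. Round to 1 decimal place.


Step 1: Transfer semi-major axis a_t = (7.788036e+06 + 3.315208e+07) / 2 = 2.047006e+07 m
Step 2: v1 (circular at r1) = sqrt(mu/r1) = 7154.09 m/s
Step 3: v_t1 = sqrt(mu*(2/r1 - 1/a_t)) = 9104.38 m/s
Step 4: dv1 = |9104.38 - 7154.09| = 1950.29 m/s
Step 5: v2 (circular at r2) = 3467.47 m/s, v_t2 = 2138.79 m/s
Step 6: dv2 = |3467.47 - 2138.79| = 1328.69 m/s
Step 7: Total delta-v = 1950.29 + 1328.69 = 3279.0 m/s

3279.0


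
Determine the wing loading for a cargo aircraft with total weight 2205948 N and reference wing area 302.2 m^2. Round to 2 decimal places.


Step 1: Wing loading = W / S = 2205948 / 302.2
Step 2: Wing loading = 7299.63 N/m^2

7299.63


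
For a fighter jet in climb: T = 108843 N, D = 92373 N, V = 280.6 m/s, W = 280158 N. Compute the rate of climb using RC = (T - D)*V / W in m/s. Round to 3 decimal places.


Step 1: Excess thrust = T - D = 108843 - 92373 = 16470 N
Step 2: Excess power = 16470 * 280.6 = 4621482.0 W
Step 3: RC = 4621482.0 / 280158 = 16.496 m/s

16.496


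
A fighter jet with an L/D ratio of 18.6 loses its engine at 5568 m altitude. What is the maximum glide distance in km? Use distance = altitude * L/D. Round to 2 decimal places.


Step 1: Glide distance = altitude * L/D = 5568 * 18.6 = 103564.8 m
Step 2: Convert to km: 103564.8 / 1000 = 103.56 km

103.56


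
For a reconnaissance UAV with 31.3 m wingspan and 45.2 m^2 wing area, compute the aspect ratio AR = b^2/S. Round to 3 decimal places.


Step 1: b^2 = 31.3^2 = 979.69
Step 2: AR = 979.69 / 45.2 = 21.675

21.675


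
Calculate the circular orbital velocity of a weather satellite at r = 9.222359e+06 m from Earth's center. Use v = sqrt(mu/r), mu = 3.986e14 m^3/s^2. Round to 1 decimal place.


Step 1: mu / r = 3.986e14 / 9.222359e+06 = 43221045.7216
Step 2: v = sqrt(43221045.7216) = 6574.3 m/s

6574.3


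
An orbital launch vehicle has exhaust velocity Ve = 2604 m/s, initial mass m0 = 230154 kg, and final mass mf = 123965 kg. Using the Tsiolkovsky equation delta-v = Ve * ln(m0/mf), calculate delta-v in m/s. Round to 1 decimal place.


Step 1: Mass ratio m0/mf = 230154 / 123965 = 1.856605
Step 2: ln(1.856605) = 0.618749
Step 3: delta-v = 2604 * 0.618749 = 1611.2 m/s

1611.2


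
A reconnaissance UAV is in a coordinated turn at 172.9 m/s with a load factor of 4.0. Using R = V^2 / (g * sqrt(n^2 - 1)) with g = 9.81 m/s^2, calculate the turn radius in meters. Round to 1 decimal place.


Step 1: V^2 = 172.9^2 = 29894.41
Step 2: n^2 - 1 = 4.0^2 - 1 = 15.0
Step 3: sqrt(15.0) = 3.872983
Step 4: R = 29894.41 / (9.81 * 3.872983) = 786.8 m

786.8


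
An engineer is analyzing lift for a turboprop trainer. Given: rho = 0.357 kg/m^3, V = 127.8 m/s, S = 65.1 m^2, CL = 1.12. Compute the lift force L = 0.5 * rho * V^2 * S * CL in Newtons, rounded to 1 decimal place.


Step 1: Calculate dynamic pressure q = 0.5 * 0.357 * 127.8^2 = 0.5 * 0.357 * 16332.84 = 2915.4119 Pa
Step 2: Multiply by wing area and lift coefficient: L = 2915.4119 * 65.1 * 1.12
Step 3: L = 189793.3173 * 1.12 = 212568.5 N

212568.5


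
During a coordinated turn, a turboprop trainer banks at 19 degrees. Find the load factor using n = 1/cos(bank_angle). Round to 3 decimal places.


Step 1: Convert 19 degrees to radians = 0.331613
Step 2: cos(19 deg) = 0.945519
Step 3: n = 1 / 0.945519 = 1.058

1.058


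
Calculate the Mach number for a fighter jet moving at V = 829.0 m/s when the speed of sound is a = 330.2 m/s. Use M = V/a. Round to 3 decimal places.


Step 1: M = V / a = 829.0 / 330.2
Step 2: M = 2.511

2.511


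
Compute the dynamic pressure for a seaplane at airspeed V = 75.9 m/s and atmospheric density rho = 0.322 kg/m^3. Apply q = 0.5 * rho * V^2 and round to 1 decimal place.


Step 1: V^2 = 75.9^2 = 5760.81
Step 2: q = 0.5 * 0.322 * 5760.81
Step 3: q = 927.5 Pa

927.5


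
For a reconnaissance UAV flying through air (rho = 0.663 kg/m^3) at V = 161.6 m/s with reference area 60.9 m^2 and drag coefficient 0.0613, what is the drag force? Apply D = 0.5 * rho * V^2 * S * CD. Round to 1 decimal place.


Step 1: Dynamic pressure q = 0.5 * 0.663 * 161.6^2 = 8656.9766 Pa
Step 2: Drag D = q * S * CD = 8656.9766 * 60.9 * 0.0613
Step 3: D = 32318.0 N

32318.0


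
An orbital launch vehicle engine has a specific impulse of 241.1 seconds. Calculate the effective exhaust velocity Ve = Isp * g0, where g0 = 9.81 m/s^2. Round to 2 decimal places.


Step 1: Ve = Isp * g0 = 241.1 * 9.81
Step 2: Ve = 2365.19 m/s

2365.19


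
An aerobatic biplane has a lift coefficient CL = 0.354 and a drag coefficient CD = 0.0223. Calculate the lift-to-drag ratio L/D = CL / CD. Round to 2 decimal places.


Step 1: L/D = CL / CD = 0.354 / 0.0223
Step 2: L/D = 15.87

15.87


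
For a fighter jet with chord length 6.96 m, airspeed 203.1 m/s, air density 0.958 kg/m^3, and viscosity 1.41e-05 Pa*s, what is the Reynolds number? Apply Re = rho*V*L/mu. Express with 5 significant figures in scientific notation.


Step 1: Numerator = rho * V * L = 0.958 * 203.1 * 6.96 = 1354.205808
Step 2: Re = 1354.205808 / 1.41e-05
Step 3: Re = 9.6043e+07

9.6043e+07


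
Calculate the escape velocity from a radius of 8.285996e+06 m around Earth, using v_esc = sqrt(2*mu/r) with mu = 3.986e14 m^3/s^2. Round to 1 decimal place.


Step 1: 2*mu/r = 2 * 3.986e14 / 8.285996e+06 = 96210521.9457
Step 2: v_esc = sqrt(96210521.9457) = 9808.7 m/s

9808.7


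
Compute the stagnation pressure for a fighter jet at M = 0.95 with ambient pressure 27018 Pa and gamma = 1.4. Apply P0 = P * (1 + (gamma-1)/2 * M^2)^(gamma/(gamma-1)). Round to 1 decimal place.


Step 1: (gamma-1)/2 * M^2 = 0.2 * 0.9025 = 0.1805
Step 2: 1 + 0.1805 = 1.1805
Step 3: Exponent gamma/(gamma-1) = 3.5
Step 4: P0 = 27018 * 1.1805^3.5 = 48293.0 Pa

48293.0


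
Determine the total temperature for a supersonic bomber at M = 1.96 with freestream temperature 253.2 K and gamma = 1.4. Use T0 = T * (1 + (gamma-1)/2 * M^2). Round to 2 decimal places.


Step 1: (gamma-1)/2 = 0.2
Step 2: M^2 = 3.8416
Step 3: 1 + 0.2 * 3.8416 = 1.76832
Step 4: T0 = 253.2 * 1.76832 = 447.74 K

447.74


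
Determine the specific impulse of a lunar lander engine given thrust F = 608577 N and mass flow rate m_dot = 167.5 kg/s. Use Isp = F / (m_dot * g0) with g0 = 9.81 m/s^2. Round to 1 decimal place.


Step 1: m_dot * g0 = 167.5 * 9.81 = 1643.18
Step 2: Isp = 608577 / 1643.18 = 370.4 s

370.4


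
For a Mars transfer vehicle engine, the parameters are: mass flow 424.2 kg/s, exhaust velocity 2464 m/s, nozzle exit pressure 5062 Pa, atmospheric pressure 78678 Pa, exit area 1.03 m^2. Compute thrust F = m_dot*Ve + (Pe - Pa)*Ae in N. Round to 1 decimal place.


Step 1: Momentum thrust = m_dot * Ve = 424.2 * 2464 = 1045228.8 N
Step 2: Pressure thrust = (Pe - Pa) * Ae = (5062 - 78678) * 1.03 = -75824.48 N
Step 3: Total thrust F = 1045228.8 + -75824.48 = 969404.3 N

969404.3


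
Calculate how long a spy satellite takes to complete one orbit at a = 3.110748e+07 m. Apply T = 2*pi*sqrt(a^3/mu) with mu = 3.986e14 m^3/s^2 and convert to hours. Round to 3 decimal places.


Step 1: a^3 / mu = 3.010194e+22 / 3.986e14 = 7.551917e+07
Step 2: sqrt(7.551917e+07) = 8690.1765 s
Step 3: T = 2*pi * 8690.1765 = 54601.99 s
Step 4: T in hours = 54601.99 / 3600 = 15.167 hours

15.167


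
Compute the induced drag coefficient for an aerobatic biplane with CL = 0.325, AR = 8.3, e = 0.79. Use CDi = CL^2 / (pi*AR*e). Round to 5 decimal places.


Step 1: CL^2 = 0.325^2 = 0.105625
Step 2: pi * AR * e = 3.14159 * 8.3 * 0.79 = 20.599423
Step 3: CDi = 0.105625 / 20.599423 = 0.00513

0.00513


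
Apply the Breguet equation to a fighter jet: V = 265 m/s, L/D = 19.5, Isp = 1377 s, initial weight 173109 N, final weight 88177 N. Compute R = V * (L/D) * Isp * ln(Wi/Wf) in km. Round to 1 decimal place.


Step 1: Coefficient = V * (L/D) * Isp = 265 * 19.5 * 1377 = 7115647.5 m
Step 2: Wi/Wf = 173109 / 88177 = 1.963199
Step 3: ln(1.963199) = 0.674575
Step 4: R = 7115647.5 * 0.674575 = 4800040.0 m = 4800.0 km

4800.0


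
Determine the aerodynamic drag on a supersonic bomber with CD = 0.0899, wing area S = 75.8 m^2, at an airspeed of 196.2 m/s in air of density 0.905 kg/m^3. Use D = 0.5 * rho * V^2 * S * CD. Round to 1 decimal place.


Step 1: Dynamic pressure q = 0.5 * 0.905 * 196.2^2 = 17418.7341 Pa
Step 2: Drag D = q * S * CD = 17418.7341 * 75.8 * 0.0899
Step 3: D = 118698.6 N

118698.6


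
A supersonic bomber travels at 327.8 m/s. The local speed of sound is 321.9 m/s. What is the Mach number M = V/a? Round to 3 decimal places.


Step 1: M = V / a = 327.8 / 321.9
Step 2: M = 1.018

1.018


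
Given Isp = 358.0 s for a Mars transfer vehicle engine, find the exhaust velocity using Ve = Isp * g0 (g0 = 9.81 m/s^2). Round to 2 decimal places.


Step 1: Ve = Isp * g0 = 358.0 * 9.81
Step 2: Ve = 3511.98 m/s

3511.98


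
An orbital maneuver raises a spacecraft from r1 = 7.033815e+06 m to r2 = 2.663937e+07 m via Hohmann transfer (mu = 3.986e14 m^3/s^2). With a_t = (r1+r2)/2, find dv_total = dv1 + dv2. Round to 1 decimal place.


Step 1: Transfer semi-major axis a_t = (7.033815e+06 + 2.663937e+07) / 2 = 1.683659e+07 m
Step 2: v1 (circular at r1) = sqrt(mu/r1) = 7527.89 m/s
Step 3: v_t1 = sqrt(mu*(2/r1 - 1/a_t)) = 9469.09 m/s
Step 4: dv1 = |9469.09 - 7527.89| = 1941.2 m/s
Step 5: v2 (circular at r2) = 3868.18 m/s, v_t2 = 2500.2 m/s
Step 6: dv2 = |3868.18 - 2500.2| = 1367.98 m/s
Step 7: Total delta-v = 1941.2 + 1367.98 = 3309.2 m/s

3309.2


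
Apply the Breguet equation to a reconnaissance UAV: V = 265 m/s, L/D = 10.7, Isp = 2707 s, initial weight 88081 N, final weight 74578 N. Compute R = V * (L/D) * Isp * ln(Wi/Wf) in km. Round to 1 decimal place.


Step 1: Coefficient = V * (L/D) * Isp = 265 * 10.7 * 2707 = 7675698.5 m
Step 2: Wi/Wf = 88081 / 74578 = 1.181059
Step 3: ln(1.181059) = 0.166411
Step 4: R = 7675698.5 * 0.166411 = 1277322.9 m = 1277.3 km

1277.3


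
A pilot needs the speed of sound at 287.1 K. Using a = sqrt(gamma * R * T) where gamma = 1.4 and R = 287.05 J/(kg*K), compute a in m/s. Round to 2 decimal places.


Step 1: gamma * R * T = 1.4 * 287.05 * 287.1 = 115376.877
Step 2: a = sqrt(115376.877) = 339.67 m/s

339.67


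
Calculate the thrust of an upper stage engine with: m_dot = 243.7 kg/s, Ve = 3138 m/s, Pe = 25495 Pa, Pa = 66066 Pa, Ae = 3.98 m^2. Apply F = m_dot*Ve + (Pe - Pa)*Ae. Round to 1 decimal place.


Step 1: Momentum thrust = m_dot * Ve = 243.7 * 3138 = 764730.6 N
Step 2: Pressure thrust = (Pe - Pa) * Ae = (25495 - 66066) * 3.98 = -161472.58 N
Step 3: Total thrust F = 764730.6 + -161472.58 = 603258.0 N

603258.0


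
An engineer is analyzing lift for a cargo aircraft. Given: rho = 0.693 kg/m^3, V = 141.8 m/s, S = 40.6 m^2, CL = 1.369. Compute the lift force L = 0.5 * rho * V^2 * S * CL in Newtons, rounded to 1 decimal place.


Step 1: Calculate dynamic pressure q = 0.5 * 0.693 * 141.8^2 = 0.5 * 0.693 * 20107.24 = 6967.1587 Pa
Step 2: Multiply by wing area and lift coefficient: L = 6967.1587 * 40.6 * 1.369
Step 3: L = 282866.6416 * 1.369 = 387244.4 N

387244.4


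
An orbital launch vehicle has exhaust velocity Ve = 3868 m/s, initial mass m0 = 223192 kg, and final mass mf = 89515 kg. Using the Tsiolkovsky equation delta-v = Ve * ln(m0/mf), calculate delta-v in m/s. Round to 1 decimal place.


Step 1: Mass ratio m0/mf = 223192 / 89515 = 2.493347
Step 2: ln(2.493347) = 0.913626
Step 3: delta-v = 3868 * 0.913626 = 3533.9 m/s

3533.9


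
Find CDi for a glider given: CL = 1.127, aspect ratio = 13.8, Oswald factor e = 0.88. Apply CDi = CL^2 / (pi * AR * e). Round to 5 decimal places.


Step 1: CL^2 = 1.127^2 = 1.270129
Step 2: pi * AR * e = 3.14159 * 13.8 * 0.88 = 38.151501
Step 3: CDi = 1.270129 / 38.151501 = 0.03329

0.03329


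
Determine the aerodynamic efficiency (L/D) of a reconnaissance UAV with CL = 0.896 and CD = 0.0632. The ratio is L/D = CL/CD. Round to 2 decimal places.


Step 1: L/D = CL / CD = 0.896 / 0.0632
Step 2: L/D = 14.18

14.18


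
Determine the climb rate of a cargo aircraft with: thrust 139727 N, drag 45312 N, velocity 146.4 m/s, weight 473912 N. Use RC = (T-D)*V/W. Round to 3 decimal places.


Step 1: Excess thrust = T - D = 139727 - 45312 = 94415 N
Step 2: Excess power = 94415 * 146.4 = 13822356.0 W
Step 3: RC = 13822356.0 / 473912 = 29.167 m/s

29.167


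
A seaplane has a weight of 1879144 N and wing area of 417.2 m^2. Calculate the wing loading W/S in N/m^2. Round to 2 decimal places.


Step 1: Wing loading = W / S = 1879144 / 417.2
Step 2: Wing loading = 4504.18 N/m^2

4504.18


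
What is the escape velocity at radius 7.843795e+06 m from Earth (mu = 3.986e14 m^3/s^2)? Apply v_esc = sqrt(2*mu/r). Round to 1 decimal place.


Step 1: 2*mu/r = 2 * 3.986e14 / 7.843795e+06 = 101634476.6787
Step 2: v_esc = sqrt(101634476.6787) = 10081.4 m/s

10081.4


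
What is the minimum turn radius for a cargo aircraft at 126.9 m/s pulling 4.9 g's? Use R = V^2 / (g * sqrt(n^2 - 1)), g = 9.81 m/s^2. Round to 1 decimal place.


Step 1: V^2 = 126.9^2 = 16103.61
Step 2: n^2 - 1 = 4.9^2 - 1 = 23.01
Step 3: sqrt(23.01) = 4.796874
Step 4: R = 16103.61 / (9.81 * 4.796874) = 342.2 m

342.2


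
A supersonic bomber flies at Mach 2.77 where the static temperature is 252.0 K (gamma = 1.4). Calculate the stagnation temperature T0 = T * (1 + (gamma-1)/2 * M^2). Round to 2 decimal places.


Step 1: (gamma-1)/2 = 0.2
Step 2: M^2 = 7.6729
Step 3: 1 + 0.2 * 7.6729 = 2.53458
Step 4: T0 = 252.0 * 2.53458 = 638.71 K

638.71


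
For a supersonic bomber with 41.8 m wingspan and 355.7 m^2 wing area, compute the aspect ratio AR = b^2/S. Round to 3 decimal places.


Step 1: b^2 = 41.8^2 = 1747.24
Step 2: AR = 1747.24 / 355.7 = 4.912

4.912


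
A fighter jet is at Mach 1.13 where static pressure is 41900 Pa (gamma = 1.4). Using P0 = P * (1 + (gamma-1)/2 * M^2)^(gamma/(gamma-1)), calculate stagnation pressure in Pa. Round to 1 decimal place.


Step 1: (gamma-1)/2 * M^2 = 0.2 * 1.2769 = 0.25538
Step 2: 1 + 0.25538 = 1.25538
Step 3: Exponent gamma/(gamma-1) = 3.5
Step 4: P0 = 41900 * 1.25538^3.5 = 92881.1 Pa

92881.1


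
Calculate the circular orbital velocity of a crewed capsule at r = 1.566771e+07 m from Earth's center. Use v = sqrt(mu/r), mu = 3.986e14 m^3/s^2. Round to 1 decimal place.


Step 1: mu / r = 3.986e14 / 1.566771e+07 = 25440858.9385
Step 2: v = sqrt(25440858.9385) = 5043.9 m/s

5043.9


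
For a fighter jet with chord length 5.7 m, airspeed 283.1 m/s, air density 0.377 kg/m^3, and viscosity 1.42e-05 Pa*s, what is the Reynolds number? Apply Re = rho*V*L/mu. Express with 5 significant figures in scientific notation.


Step 1: Numerator = rho * V * L = 0.377 * 283.1 * 5.7 = 608.35359
Step 2: Re = 608.35359 / 1.42e-05
Step 3: Re = 4.2842e+07

4.2842e+07


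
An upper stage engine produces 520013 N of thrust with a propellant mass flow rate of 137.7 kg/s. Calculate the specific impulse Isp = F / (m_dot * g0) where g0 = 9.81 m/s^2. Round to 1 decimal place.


Step 1: m_dot * g0 = 137.7 * 9.81 = 1350.84
Step 2: Isp = 520013 / 1350.84 = 385.0 s

385.0


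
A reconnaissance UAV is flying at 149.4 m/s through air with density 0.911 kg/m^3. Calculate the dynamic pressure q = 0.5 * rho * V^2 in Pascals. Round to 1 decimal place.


Step 1: V^2 = 149.4^2 = 22320.36
Step 2: q = 0.5 * 0.911 * 22320.36
Step 3: q = 10166.9 Pa

10166.9


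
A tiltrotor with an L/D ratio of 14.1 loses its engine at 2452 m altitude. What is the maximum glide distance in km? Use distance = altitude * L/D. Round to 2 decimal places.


Step 1: Glide distance = altitude * L/D = 2452 * 14.1 = 34573.2 m
Step 2: Convert to km: 34573.2 / 1000 = 34.57 km

34.57


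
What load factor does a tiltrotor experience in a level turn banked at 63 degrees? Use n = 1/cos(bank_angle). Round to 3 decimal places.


Step 1: Convert 63 degrees to radians = 1.099557
Step 2: cos(63 deg) = 0.45399
Step 3: n = 1 / 0.45399 = 2.203

2.203


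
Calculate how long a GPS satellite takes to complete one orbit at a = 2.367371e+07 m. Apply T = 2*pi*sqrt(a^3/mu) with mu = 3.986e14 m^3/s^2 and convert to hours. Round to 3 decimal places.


Step 1: a^3 / mu = 1.326780e+22 / 3.986e14 = 3.328601e+07
Step 2: sqrt(3.328601e+07) = 5769.4025 s
Step 3: T = 2*pi * 5769.4025 = 36250.22 s
Step 4: T in hours = 36250.22 / 3600 = 10.070 hours

10.070


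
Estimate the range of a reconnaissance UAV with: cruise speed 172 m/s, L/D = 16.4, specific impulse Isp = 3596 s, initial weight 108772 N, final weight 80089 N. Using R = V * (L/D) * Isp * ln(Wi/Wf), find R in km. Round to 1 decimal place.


Step 1: Coefficient = V * (L/D) * Isp = 172 * 16.4 * 3596 = 10143596.8 m
Step 2: Wi/Wf = 108772 / 80089 = 1.358139
Step 3: ln(1.358139) = 0.306115
Step 4: R = 10143596.8 * 0.306115 = 3105111.5 m = 3105.1 km

3105.1


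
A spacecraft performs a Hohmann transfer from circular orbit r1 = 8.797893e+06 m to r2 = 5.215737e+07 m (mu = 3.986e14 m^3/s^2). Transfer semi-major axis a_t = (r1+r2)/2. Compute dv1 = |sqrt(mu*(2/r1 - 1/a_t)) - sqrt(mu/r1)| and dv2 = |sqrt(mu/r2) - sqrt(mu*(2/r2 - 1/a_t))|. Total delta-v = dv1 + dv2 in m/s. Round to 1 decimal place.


Step 1: Transfer semi-major axis a_t = (8.797893e+06 + 5.215737e+07) / 2 = 3.047763e+07 m
Step 2: v1 (circular at r1) = sqrt(mu/r1) = 6731.0 m/s
Step 3: v_t1 = sqrt(mu*(2/r1 - 1/a_t)) = 8805.35 m/s
Step 4: dv1 = |8805.35 - 6731.0| = 2074.35 m/s
Step 5: v2 (circular at r2) = 2764.46 m/s, v_t2 = 1485.28 m/s
Step 6: dv2 = |2764.46 - 1485.28| = 1279.18 m/s
Step 7: Total delta-v = 2074.35 + 1279.18 = 3353.5 m/s

3353.5


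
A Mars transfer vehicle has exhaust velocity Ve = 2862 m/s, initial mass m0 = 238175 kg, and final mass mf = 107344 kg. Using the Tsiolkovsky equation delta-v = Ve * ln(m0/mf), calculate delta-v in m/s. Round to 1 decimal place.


Step 1: Mass ratio m0/mf = 238175 / 107344 = 2.218801
Step 2: ln(2.218801) = 0.796967
Step 3: delta-v = 2862 * 0.796967 = 2280.9 m/s

2280.9


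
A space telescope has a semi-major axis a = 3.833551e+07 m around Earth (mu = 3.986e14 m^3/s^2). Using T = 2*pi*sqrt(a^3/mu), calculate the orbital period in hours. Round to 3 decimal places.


Step 1: a^3 / mu = 5.633830e+22 / 3.986e14 = 1.413404e+08
Step 2: sqrt(1.413404e+08) = 11888.6686 s
Step 3: T = 2*pi * 11888.6686 = 74698.71 s
Step 4: T in hours = 74698.71 / 3600 = 20.750 hours

20.750


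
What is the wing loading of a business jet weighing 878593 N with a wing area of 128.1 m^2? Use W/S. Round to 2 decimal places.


Step 1: Wing loading = W / S = 878593 / 128.1
Step 2: Wing loading = 6858.65 N/m^2

6858.65


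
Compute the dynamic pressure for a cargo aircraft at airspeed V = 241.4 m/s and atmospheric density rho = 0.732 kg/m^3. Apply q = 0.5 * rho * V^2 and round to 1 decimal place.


Step 1: V^2 = 241.4^2 = 58273.96
Step 2: q = 0.5 * 0.732 * 58273.96
Step 3: q = 21328.3 Pa

21328.3


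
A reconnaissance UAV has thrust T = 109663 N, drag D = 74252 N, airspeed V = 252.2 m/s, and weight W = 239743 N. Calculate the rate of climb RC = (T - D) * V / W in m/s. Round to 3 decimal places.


Step 1: Excess thrust = T - D = 109663 - 74252 = 35411 N
Step 2: Excess power = 35411 * 252.2 = 8930654.2 W
Step 3: RC = 8930654.2 / 239743 = 37.251 m/s

37.251


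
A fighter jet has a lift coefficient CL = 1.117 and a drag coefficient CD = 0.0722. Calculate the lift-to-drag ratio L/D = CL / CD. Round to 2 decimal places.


Step 1: L/D = CL / CD = 1.117 / 0.0722
Step 2: L/D = 15.47

15.47


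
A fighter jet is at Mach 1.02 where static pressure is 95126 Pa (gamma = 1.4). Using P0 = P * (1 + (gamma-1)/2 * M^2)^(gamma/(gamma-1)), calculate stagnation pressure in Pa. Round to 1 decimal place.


Step 1: (gamma-1)/2 * M^2 = 0.2 * 1.0404 = 0.20808
Step 2: 1 + 0.20808 = 1.20808
Step 3: Exponent gamma/(gamma-1) = 3.5
Step 4: P0 = 95126 * 1.20808^3.5 = 184346.2 Pa

184346.2


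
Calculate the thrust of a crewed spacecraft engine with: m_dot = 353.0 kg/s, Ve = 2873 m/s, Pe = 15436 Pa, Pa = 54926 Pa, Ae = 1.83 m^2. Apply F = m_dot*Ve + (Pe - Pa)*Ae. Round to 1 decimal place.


Step 1: Momentum thrust = m_dot * Ve = 353.0 * 2873 = 1014169.0 N
Step 2: Pressure thrust = (Pe - Pa) * Ae = (15436 - 54926) * 1.83 = -72266.70 N
Step 3: Total thrust F = 1014169.0 + -72266.70 = 941902.3 N

941902.3


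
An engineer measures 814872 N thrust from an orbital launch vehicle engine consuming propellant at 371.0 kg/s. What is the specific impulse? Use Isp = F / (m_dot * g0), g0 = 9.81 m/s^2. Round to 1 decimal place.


Step 1: m_dot * g0 = 371.0 * 9.81 = 3639.51
Step 2: Isp = 814872 / 3639.51 = 223.9 s

223.9


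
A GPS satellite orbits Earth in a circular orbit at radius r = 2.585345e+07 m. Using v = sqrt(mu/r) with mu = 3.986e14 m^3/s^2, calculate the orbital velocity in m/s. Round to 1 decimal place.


Step 1: mu / r = 3.986e14 / 2.585345e+07 = 15417671.5293
Step 2: v = sqrt(15417671.5293) = 3926.5 m/s

3926.5


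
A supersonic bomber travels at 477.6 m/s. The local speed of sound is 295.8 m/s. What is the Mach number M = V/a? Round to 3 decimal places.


Step 1: M = V / a = 477.6 / 295.8
Step 2: M = 1.615

1.615


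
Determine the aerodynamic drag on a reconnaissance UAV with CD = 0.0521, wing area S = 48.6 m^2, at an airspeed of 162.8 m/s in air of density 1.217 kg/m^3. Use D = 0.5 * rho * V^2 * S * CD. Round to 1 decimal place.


Step 1: Dynamic pressure q = 0.5 * 1.217 * 162.8^2 = 16127.5866 Pa
Step 2: Drag D = q * S * CD = 16127.5866 * 48.6 * 0.0521
Step 3: D = 40836.0 N

40836.0


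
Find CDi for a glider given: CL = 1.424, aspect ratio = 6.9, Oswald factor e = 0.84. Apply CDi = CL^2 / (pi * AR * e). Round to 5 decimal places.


Step 1: CL^2 = 1.424^2 = 2.027776
Step 2: pi * AR * e = 3.14159 * 6.9 * 0.84 = 18.208671
Step 3: CDi = 2.027776 / 18.208671 = 0.11136

0.11136


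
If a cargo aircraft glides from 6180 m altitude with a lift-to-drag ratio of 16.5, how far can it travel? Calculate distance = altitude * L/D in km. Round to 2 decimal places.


Step 1: Glide distance = altitude * L/D = 6180 * 16.5 = 101970.0 m
Step 2: Convert to km: 101970.0 / 1000 = 101.97 km

101.97


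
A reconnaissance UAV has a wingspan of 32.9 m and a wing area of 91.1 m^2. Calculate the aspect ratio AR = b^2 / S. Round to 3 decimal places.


Step 1: b^2 = 32.9^2 = 1082.41
Step 2: AR = 1082.41 / 91.1 = 11.882

11.882


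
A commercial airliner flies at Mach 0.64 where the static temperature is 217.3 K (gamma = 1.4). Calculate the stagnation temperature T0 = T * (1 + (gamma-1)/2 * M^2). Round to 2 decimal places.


Step 1: (gamma-1)/2 = 0.2
Step 2: M^2 = 0.4096
Step 3: 1 + 0.2 * 0.4096 = 1.08192
Step 4: T0 = 217.3 * 1.08192 = 235.10 K

235.10


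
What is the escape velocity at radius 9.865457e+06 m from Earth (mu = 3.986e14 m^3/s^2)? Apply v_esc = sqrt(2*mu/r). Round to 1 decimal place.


Step 1: 2*mu/r = 2 * 3.986e14 / 9.865457e+06 = 80807204.3698
Step 2: v_esc = sqrt(80807204.3698) = 8989.3 m/s

8989.3


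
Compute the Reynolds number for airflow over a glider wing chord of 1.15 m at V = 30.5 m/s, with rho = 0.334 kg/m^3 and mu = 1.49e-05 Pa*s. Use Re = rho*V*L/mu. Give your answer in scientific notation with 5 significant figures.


Step 1: Numerator = rho * V * L = 0.334 * 30.5 * 1.15 = 11.71505
Step 2: Re = 11.71505 / 1.49e-05
Step 3: Re = 7.8624e+05

7.8624e+05
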